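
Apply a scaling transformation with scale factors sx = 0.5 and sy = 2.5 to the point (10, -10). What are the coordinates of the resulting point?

Scaling matrix:
[[0.50, 0], [0, 2.50]]
Result: (10 × 0.5, -10 × 2.5) = (5, -25)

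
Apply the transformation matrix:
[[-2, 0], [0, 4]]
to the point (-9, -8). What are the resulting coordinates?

Matrix multiplication:
[[-2, 0], [0, 4]] × [-9, -8]ᵀ
= [(-2)(-9) + (0)(-8), (0)(-9) + (4)(-8)]ᵀ
= [18, -32]ᵀ
Result: (18, -32)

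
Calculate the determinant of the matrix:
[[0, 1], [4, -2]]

For a 2×2 matrix [[a, b], [c, d]], det = ad - bc
det = (0)(-2) - (1)(4) = 0 - 4 = -4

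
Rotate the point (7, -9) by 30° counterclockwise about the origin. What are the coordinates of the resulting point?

Rotation matrix for 30°: [[cos 30°, -sin 30°], [sin 30°, cos 30°]] ≈ [[0.866025, -0.500000], [0.500000, 0.866025]]
[[0.866025, -0.500000], [0.500000, 0.866025]] × [7, -9]ᵀ ≈ [10.5622, -4.2942]ᵀ
Result: (10.5622, -4.2942)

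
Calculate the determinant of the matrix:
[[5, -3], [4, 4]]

For a 2×2 matrix [[a, b], [c, d]], det = ad - bc
det = (5)(4) - (-3)(4) = 20 - -12 = 32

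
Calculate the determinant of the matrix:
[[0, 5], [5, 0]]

For a 2×2 matrix [[a, b], [c, d]], det = ad - bc
det = (0)(0) - (5)(5) = 0 - 25 = -25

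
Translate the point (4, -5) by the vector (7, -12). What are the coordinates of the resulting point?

Translation by (7, -12) (homogeneous matrix [[1, 0, 7], [0, 1, -12], [0, 0, 1]]):
x' = 4 + 7 = 11
y' = -5 + -12 = -17
Result: (11, -17)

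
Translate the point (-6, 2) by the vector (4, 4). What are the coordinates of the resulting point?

Translation by (4, 4) (homogeneous matrix [[1, 0, 4], [0, 1, 4], [0, 0, 1]]):
x' = -6 + 4 = -2
y' = 2 + 4 = 6
Result: (-2, 6)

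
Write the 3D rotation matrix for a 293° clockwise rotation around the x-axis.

Rotation matrix for clockwise 293° around x-axis:
A clockwise rotation by 293° is a counterclockwise rotation by -293°.
cos(-293°) = 0.3907, sin(-293°) = 0.9205
Result: [[1, 0, 0], [0, 0.3907, -0.9205], [0, 0.9205, 0.3907]]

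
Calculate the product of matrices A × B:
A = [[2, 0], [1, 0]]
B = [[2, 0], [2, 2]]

Matrix multiplication:
C[0][0] = 2×2 + 0×2 = 4
C[0][1] = 2×0 + 0×2 = 0
C[1][0] = 1×2 + 0×2 = 2
C[1][1] = 1×0 + 0×2 = 0
Result: [[4, 0], [2, 0]]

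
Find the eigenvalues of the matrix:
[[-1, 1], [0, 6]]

Characteristic equation: det(A - λI) = 0
λ² - (trace)λ + (det) = 0
trace = -1 + 6 = 5, det = (-1)(6) - (1)(0) = -6
λ² - (5)λ + (-6) = 0
λ = (5 ± √((5)² - 4·(-6))) / 2 = (5 ± √49) / 2
Solving: λ = -1, 6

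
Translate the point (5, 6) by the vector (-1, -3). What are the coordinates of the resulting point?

Translation by (-1, -3) (homogeneous matrix [[1, 0, -1], [0, 1, -3], [0, 0, 1]]):
x' = 5 + -1 = 4
y' = 6 + -3 = 3
Result: (4, 3)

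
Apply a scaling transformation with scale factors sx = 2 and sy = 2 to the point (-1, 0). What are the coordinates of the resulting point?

Scaling matrix:
[[2, 0], [0, 2]]
Result: (-1 × 2, 0 × 2) = (-2, 0)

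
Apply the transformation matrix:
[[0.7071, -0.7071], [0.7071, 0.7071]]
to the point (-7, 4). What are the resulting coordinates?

Matrix multiplication:
[[0.7071, -0.7071], [0.7071, 0.7071]] × [-7, 4]ᵀ
= [(0.7071)(-7) + (-0.7071)(4), (0.7071)(-7) + (0.7071)(4)]ᵀ
= [-7.7781, -2.1213]ᵀ
Result: (-7.7781, -2.1213)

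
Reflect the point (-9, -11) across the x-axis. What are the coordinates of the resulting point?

Reflection across x-axis: (-9, -11) → (-9, 11)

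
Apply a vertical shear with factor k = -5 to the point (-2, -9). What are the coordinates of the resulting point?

Shear matrix for vertical shear with factor k = -5:
[[1, 0], [-5, 1]]
Result: (-2, -9) → (-2, 1)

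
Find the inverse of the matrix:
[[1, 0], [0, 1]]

For [[a,b],[c,d]], inverse = (1/det)·[[d,-b],[-c,a]]
det = (1)(1) - (0)(0) = 1 - 0 = 1
Inverse = [[1, 0], [0, 1]]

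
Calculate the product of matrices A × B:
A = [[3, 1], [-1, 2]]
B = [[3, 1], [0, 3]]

Matrix multiplication:
C[0][0] = 3×3 + 1×0 = 9
C[0][1] = 3×1 + 1×3 = 6
C[1][0] = -1×3 + 2×0 = -3
C[1][1] = -1×1 + 2×3 = 5
Result: [[9, 6], [-3, 5]]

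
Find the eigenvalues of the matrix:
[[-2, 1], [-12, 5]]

Characteristic equation: det(A - λI) = 0
λ² - (trace)λ + (det) = 0
trace = -2 + 5 = 3, det = (-2)(5) - (1)(-12) = 2
λ² - (3)λ + (2) = 0
λ = (3 ± √((3)² - 4·(2))) / 2 = (3 ± √1) / 2
Solving: λ = 1, 2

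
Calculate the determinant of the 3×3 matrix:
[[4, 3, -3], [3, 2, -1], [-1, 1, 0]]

Expansion along first row:
det = 4·det([[2,-1],[1,0]]) - 3·det([[3,-1],[-1,0]]) + -3·det([[3,2],[-1,1]])
    = 4·(2·0 - -1·1) - 3·(3·0 - -1·-1) + -3·(3·1 - 2·-1)
    = 4·1 - 3·-1 + -3·5
    = 4 + 3 + -15 = -8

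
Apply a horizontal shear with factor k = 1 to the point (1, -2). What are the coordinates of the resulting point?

Shear matrix for horizontal shear with factor k = 1:
[[1, 1], [0, 1]]
Result: (1, -2) → (-1, -2)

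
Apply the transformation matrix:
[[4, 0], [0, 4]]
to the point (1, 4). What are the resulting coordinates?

Matrix multiplication:
[[4, 0], [0, 4]] × [1, 4]ᵀ
= [(4)(1) + (0)(4), (0)(1) + (4)(4)]ᵀ
= [4, 16]ᵀ
Result: (4, 16)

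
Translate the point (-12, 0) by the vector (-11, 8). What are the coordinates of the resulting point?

Translation by (-11, 8) (homogeneous matrix [[1, 0, -11], [0, 1, 8], [0, 0, 1]]):
x' = -12 + -11 = -23
y' = 0 + 8 = 8
Result: (-23, 8)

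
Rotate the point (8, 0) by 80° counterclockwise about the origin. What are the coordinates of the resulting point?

Rotation matrix for 80°: [[cos 80°, -sin 80°], [sin 80°, cos 80°]] ≈ [[0.173648, -0.984808], [0.984808, 0.173648]]
[[0.173648, -0.984808], [0.984808, 0.173648]] × [8, 0]ᵀ ≈ [1.3892, 7.8785]ᵀ
Result: (1.3892, 7.8785)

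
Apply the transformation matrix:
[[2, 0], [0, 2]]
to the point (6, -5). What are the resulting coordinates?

Matrix multiplication:
[[2, 0], [0, 2]] × [6, -5]ᵀ
= [(2)(6) + (0)(-5), (0)(6) + (2)(-5)]ᵀ
= [12, -10]ᵀ
Result: (12, -10)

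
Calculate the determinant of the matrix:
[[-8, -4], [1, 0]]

For a 2×2 matrix [[a, b], [c, d]], det = ad - bc
det = (-8)(0) - (-4)(1) = 0 - -4 = 4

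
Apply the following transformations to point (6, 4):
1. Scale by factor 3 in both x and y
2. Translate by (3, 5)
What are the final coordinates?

Step 1: Scale (6, 4) by 3 → (18, 12)
Step 2: Translate by (3, 5) → (21, 17)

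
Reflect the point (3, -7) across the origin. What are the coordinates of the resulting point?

Reflection across origin: (3, -7) → (-3, 7)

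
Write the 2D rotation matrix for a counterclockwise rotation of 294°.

Rotation matrix formula: [[cos θ, -sin θ], [sin θ, cos θ]]
For θ = 294°:
cos(294°) = 0.4067
sin(294°) = -0.9135
Result: [[0.4067, 0.9135], [-0.9135, 0.4067]]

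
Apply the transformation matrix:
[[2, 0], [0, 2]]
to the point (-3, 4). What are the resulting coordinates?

Matrix multiplication:
[[2, 0], [0, 2]] × [-3, 4]ᵀ
= [(2)(-3) + (0)(4), (0)(-3) + (2)(4)]ᵀ
= [-6, 8]ᵀ
Result: (-6, 8)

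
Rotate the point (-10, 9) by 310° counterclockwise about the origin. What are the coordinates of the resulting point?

Rotation matrix for 310°: [[cos 310°, -sin 310°], [sin 310°, cos 310°]] ≈ [[0.642788, 0.766044], [-0.766044, 0.642788]]
[[0.642788, 0.766044], [-0.766044, 0.642788]] × [-10, 9]ᵀ ≈ [0.4665, 13.4455]ᵀ
Result: (0.4665, 13.4455)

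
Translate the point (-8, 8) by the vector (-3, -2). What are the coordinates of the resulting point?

Translation by (-3, -2) (homogeneous matrix [[1, 0, -3], [0, 1, -2], [0, 0, 1]]):
x' = -8 + -3 = -11
y' = 8 + -2 = 6
Result: (-11, 6)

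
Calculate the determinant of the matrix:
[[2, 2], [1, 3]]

For a 2×2 matrix [[a, b], [c, d]], det = ad - bc
det = (2)(3) - (2)(1) = 6 - 2 = 4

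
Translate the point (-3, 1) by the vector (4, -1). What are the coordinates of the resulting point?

Translation by (4, -1) (homogeneous matrix [[1, 0, 4], [0, 1, -1], [0, 0, 1]]):
x' = -3 + 4 = 1
y' = 1 + -1 = 0
Result: (1, 0)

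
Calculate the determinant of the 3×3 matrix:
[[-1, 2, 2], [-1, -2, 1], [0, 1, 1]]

Expansion along first row:
det = -1·det([[-2,1],[1,1]]) - 2·det([[-1,1],[0,1]]) + 2·det([[-1,-2],[0,1]])
    = -1·(-2·1 - 1·1) - 2·(-1·1 - 1·0) + 2·(-1·1 - -2·0)
    = -1·-3 - 2·-1 + 2·-1
    = 3 + 2 + -2 = 3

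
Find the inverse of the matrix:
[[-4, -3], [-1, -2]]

For [[a,b],[c,d]], inverse = (1/det)·[[d,-b],[-c,a]]
det = (-4)(-2) - (-3)(-1) = 8 - 3 = 5
Inverse = (1/5)·[[-2, 3], [1, -4]]
= [[-2/5, 3/5], [1/5, -4/5]]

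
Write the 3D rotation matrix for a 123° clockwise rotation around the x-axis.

Rotation matrix for clockwise 123° around x-axis:
A clockwise rotation by 123° is a counterclockwise rotation by -123°.
cos(-123°) = -0.5446, sin(-123°) = -0.8387
Result: [[1, 0, 0], [0, -0.5446, 0.8387], [0, -0.8387, -0.5446]]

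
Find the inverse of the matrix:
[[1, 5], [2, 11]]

For [[a,b],[c,d]], inverse = (1/det)·[[d,-b],[-c,a]]
det = (1)(11) - (5)(2) = 11 - 10 = 1
Inverse = [[11, -5], [-2, 1]]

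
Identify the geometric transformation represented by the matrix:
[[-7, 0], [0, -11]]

This matrix represents: non-uniform scaling by sx = -7, sy = -11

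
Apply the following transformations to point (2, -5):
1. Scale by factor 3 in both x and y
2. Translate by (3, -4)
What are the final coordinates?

Step 1: Scale (2, -5) by 3 → (6, -15)
Step 2: Translate by (3, -4) → (9, -19)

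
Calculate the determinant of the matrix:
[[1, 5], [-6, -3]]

For a 2×2 matrix [[a, b], [c, d]], det = ad - bc
det = (1)(-3) - (5)(-6) = -3 - -30 = 27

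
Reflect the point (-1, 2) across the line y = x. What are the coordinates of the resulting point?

Reflection across line y = x: (-1, 2) → (2, -1)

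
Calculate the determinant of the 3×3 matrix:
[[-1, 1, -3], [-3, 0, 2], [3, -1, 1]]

Expansion along first row:
det = -1·det([[0,2],[-1,1]]) - 1·det([[-3,2],[3,1]]) + -3·det([[-3,0],[3,-1]])
    = -1·(0·1 - 2·-1) - 1·(-3·1 - 2·3) + -3·(-3·-1 - 0·3)
    = -1·2 - 1·-9 + -3·3
    = -2 + 9 + -9 = -2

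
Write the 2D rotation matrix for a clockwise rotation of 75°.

Rotation matrix formula: [[cos θ, -sin θ], [sin θ, cos θ]]
A clockwise rotation by 75° is equivalent to a counterclockwise rotation by -75°.
For θ = -75°:
cos(-75°) = 0.2588
sin(-75°) = -0.9659
Result: [[0.2588, 0.9659], [-0.9659, 0.2588]]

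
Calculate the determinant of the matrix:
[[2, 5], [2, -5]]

For a 2×2 matrix [[a, b], [c, d]], det = ad - bc
det = (2)(-5) - (5)(2) = -10 - 10 = -20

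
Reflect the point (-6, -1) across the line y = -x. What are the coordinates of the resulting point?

Reflection across line y = -x: (-6, -1) → (1, 6)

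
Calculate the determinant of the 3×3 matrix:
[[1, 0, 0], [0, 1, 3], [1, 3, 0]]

Expansion along first row:
det = 1·det([[1,3],[3,0]]) - 0·det([[0,3],[1,0]]) + 0·det([[0,1],[1,3]])
    = 1·(1·0 - 3·3) - 0·(0·0 - 3·1) + 0·(0·3 - 1·1)
    = 1·-9 - 0·-3 + 0·-1
    = -9 + 0 + 0 = -9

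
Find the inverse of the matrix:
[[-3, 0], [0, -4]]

For [[a,b],[c,d]], inverse = (1/det)·[[d,-b],[-c,a]]
det = (-3)(-4) - (0)(0) = 12 - 0 = 12
Inverse = (1/12)·[[-4, 0], [0, -3]]
= [[-1/3, 0], [0, -1/4]]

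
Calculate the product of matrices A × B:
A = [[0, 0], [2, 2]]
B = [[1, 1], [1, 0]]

Matrix multiplication:
C[0][0] = 0×1 + 0×1 = 0
C[0][1] = 0×1 + 0×0 = 0
C[1][0] = 2×1 + 2×1 = 4
C[1][1] = 2×1 + 2×0 = 2
Result: [[0, 0], [4, 2]]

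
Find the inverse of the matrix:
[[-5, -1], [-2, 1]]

For [[a,b],[c,d]], inverse = (1/det)·[[d,-b],[-c,a]]
det = (-5)(1) - (-1)(-2) = -5 - 2 = -7
Inverse = (1/-7)·[[1, 1], [2, -5]]
= [[-1/7, -1/7], [-2/7, 5/7]]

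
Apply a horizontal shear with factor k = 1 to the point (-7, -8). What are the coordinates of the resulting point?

Shear matrix for horizontal shear with factor k = 1:
[[1, 1], [0, 1]]
Result: (-7, -8) → (-15, -8)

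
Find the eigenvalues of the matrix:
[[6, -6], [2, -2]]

Characteristic equation: det(A - λI) = 0
λ² - (trace)λ + (det) = 0
trace = 6 + -2 = 4, det = (6)(-2) - (-6)(2) = 0
λ² - (4)λ + (0) = 0
λ = (4 ± √((4)² - 4·(0))) / 2 = (4 ± √16) / 2
Solving: λ = 0, 4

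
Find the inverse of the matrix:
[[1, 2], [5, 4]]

For [[a,b],[c,d]], inverse = (1/det)·[[d,-b],[-c,a]]
det = (1)(4) - (2)(5) = 4 - 10 = -6
Inverse = (1/-6)·[[4, -2], [-5, 1]]
= [[-2/3, 1/3], [5/6, -1/6]]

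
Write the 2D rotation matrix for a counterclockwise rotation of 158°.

Rotation matrix formula: [[cos θ, -sin θ], [sin θ, cos θ]]
For θ = 158°:
cos(158°) = -0.9272
sin(158°) = 0.3746
Result: [[-0.9272, -0.3746], [0.3746, -0.9272]]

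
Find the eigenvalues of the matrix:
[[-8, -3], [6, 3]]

Characteristic equation: det(A - λI) = 0
λ² - (trace)λ + (det) = 0
trace = -8 + 3 = -5, det = (-8)(3) - (-3)(6) = -6
λ² - (-5)λ + (-6) = 0
λ = (-5 ± √((-5)² - 4·(-6))) / 2 = (-5 ± √49) / 2
Solving: λ = -6, 1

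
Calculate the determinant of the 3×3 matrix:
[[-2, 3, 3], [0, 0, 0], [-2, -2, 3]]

Expansion along first row:
det = -2·det([[0,0],[-2,3]]) - 3·det([[0,0],[-2,3]]) + 3·det([[0,0],[-2,-2]])
    = -2·(0·3 - 0·-2) - 3·(0·3 - 0·-2) + 3·(0·-2 - 0·-2)
    = -2·0 - 3·0 + 3·0
    = 0 + 0 + 0 = 0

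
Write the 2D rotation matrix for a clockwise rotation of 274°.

Rotation matrix formula: [[cos θ, -sin θ], [sin θ, cos θ]]
A clockwise rotation by 274° is equivalent to a counterclockwise rotation by -274°.
For θ = -274°:
cos(-274°) = 0.0698
sin(-274°) = 0.9976
Result: [[0.0698, -0.9976], [0.9976, 0.0698]]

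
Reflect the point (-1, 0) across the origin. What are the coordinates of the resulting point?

Reflection across origin: (-1, 0) → (1, 0)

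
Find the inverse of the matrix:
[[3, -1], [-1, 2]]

For [[a,b],[c,d]], inverse = (1/det)·[[d,-b],[-c,a]]
det = (3)(2) - (-1)(-1) = 6 - 1 = 5
Inverse = (1/5)·[[2, 1], [1, 3]]
= [[2/5, 1/5], [1/5, 3/5]]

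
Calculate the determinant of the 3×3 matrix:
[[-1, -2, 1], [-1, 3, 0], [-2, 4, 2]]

Expansion along first row:
det = -1·det([[3,0],[4,2]]) - -2·det([[-1,0],[-2,2]]) + 1·det([[-1,3],[-2,4]])
    = -1·(3·2 - 0·4) - -2·(-1·2 - 0·-2) + 1·(-1·4 - 3·-2)
    = -1·6 - -2·-2 + 1·2
    = -6 + -4 + 2 = -8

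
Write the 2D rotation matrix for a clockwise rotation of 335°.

Rotation matrix formula: [[cos θ, -sin θ], [sin θ, cos θ]]
A clockwise rotation by 335° is equivalent to a counterclockwise rotation by -335°.
For θ = -335°:
cos(-335°) = 0.9063
sin(-335°) = 0.4226
Result: [[0.9063, -0.4226], [0.4226, 0.9063]]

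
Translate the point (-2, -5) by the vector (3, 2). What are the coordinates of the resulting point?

Translation by (3, 2) (homogeneous matrix [[1, 0, 3], [0, 1, 2], [0, 0, 1]]):
x' = -2 + 3 = 1
y' = -5 + 2 = -3
Result: (1, -3)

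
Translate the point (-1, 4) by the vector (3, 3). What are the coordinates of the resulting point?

Translation by (3, 3) (homogeneous matrix [[1, 0, 3], [0, 1, 3], [0, 0, 1]]):
x' = -1 + 3 = 2
y' = 4 + 3 = 7
Result: (2, 7)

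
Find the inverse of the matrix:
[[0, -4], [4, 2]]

For [[a,b],[c,d]], inverse = (1/det)·[[d,-b],[-c,a]]
det = (0)(2) - (-4)(4) = 0 - -16 = 16
Inverse = (1/16)·[[2, 4], [-4, 0]]
= [[1/8, 1/4], [-1/4, 0]]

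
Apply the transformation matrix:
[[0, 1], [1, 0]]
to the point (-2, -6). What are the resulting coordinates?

Matrix multiplication:
[[0, 1], [1, 0]] × [-2, -6]ᵀ
= [(0)(-2) + (1)(-6), (1)(-2) + (0)(-6)]ᵀ
= [-6, -2]ᵀ
Result: (-6, -2)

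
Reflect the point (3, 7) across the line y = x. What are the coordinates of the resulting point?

Reflection across line y = x: (3, 7) → (7, 3)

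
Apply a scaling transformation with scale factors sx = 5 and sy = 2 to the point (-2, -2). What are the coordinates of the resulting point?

Scaling matrix:
[[5, 0], [0, 2]]
Result: (-2 × 5, -2 × 2) = (-10, -4)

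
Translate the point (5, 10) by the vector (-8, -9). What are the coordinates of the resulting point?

Translation by (-8, -9) (homogeneous matrix [[1, 0, -8], [0, 1, -9], [0, 0, 1]]):
x' = 5 + -8 = -3
y' = 10 + -9 = 1
Result: (-3, 1)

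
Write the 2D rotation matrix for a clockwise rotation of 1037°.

Rotation matrix formula: [[cos θ, -sin θ], [sin θ, cos θ]]
A clockwise rotation by 1037° is equivalent to a counterclockwise rotation by -1037°.
For θ = -1037°:
cos(-1037°) = 0.7314
sin(-1037°) = 0.6820
Result: [[0.7314, -0.6820], [0.6820, 0.7314]]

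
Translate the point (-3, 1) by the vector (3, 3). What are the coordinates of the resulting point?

Translation by (3, 3) (homogeneous matrix [[1, 0, 3], [0, 1, 3], [0, 0, 1]]):
x' = -3 + 3 = 0
y' = 1 + 3 = 4
Result: (0, 4)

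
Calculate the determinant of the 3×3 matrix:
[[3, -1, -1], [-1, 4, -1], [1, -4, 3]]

Expansion along first row:
det = 3·det([[4,-1],[-4,3]]) - -1·det([[-1,-1],[1,3]]) + -1·det([[-1,4],[1,-4]])
    = 3·(4·3 - -1·-4) - -1·(-1·3 - -1·1) + -1·(-1·-4 - 4·1)
    = 3·8 - -1·-2 + -1·0
    = 24 + -2 + 0 = 22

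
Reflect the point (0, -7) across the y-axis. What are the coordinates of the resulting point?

Reflection across y-axis: (0, -7) → (0, -7)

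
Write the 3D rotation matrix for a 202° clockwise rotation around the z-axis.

Rotation matrix for clockwise 202° around z-axis:
A clockwise rotation by 202° is a counterclockwise rotation by -202°.
cos(-202°) = -0.9272, sin(-202°) = 0.3746
Result: [[-0.9272, -0.3746, 0], [0.3746, -0.9272, 0], [0, 0, 1]]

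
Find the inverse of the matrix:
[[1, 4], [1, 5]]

For [[a,b],[c,d]], inverse = (1/det)·[[d,-b],[-c,a]]
det = (1)(5) - (4)(1) = 5 - 4 = 1
Inverse = [[5, -4], [-1, 1]]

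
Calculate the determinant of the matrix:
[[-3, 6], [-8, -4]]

For a 2×2 matrix [[a, b], [c, d]], det = ad - bc
det = (-3)(-4) - (6)(-8) = 12 - -48 = 60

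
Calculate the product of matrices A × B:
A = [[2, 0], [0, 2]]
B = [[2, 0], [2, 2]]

Matrix multiplication:
C[0][0] = 2×2 + 0×2 = 4
C[0][1] = 2×0 + 0×2 = 0
C[1][0] = 0×2 + 2×2 = 4
C[1][1] = 0×0 + 2×2 = 4
Result: [[4, 0], [4, 4]]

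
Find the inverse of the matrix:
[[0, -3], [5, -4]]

For [[a,b],[c,d]], inverse = (1/det)·[[d,-b],[-c,a]]
det = (0)(-4) - (-3)(5) = 0 - -15 = 15
Inverse = (1/15)·[[-4, 3], [-5, 0]]
= [[-4/15, 1/5], [-1/3, 0]]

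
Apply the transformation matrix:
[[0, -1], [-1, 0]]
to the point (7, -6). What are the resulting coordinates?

Matrix multiplication:
[[0, -1], [-1, 0]] × [7, -6]ᵀ
= [(0)(7) + (-1)(-6), (-1)(7) + (0)(-6)]ᵀ
= [6, -7]ᵀ
Result: (6, -7)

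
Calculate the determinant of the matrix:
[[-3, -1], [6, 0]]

For a 2×2 matrix [[a, b], [c, d]], det = ad - bc
det = (-3)(0) - (-1)(6) = 0 - -6 = 6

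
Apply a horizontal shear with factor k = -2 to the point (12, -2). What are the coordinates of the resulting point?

Shear matrix for horizontal shear with factor k = -2:
[[1, -2], [0, 1]]
Result: (12, -2) → (16, -2)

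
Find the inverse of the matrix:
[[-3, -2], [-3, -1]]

For [[a,b],[c,d]], inverse = (1/det)·[[d,-b],[-c,a]]
det = (-3)(-1) - (-2)(-3) = 3 - 6 = -3
Inverse = (1/-3)·[[-1, 2], [3, -3]]
= [[1/3, -2/3], [-1, 1]]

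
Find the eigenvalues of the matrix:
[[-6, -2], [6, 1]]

Characteristic equation: det(A - λI) = 0
λ² - (trace)λ + (det) = 0
trace = -6 + 1 = -5, det = (-6)(1) - (-2)(6) = 6
λ² - (-5)λ + (6) = 0
λ = (-5 ± √((-5)² - 4·(6))) / 2 = (-5 ± √1) / 2
Solving: λ = -3, -2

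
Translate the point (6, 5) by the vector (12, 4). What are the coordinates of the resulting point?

Translation by (12, 4) (homogeneous matrix [[1, 0, 12], [0, 1, 4], [0, 0, 1]]):
x' = 6 + 12 = 18
y' = 5 + 4 = 9
Result: (18, 9)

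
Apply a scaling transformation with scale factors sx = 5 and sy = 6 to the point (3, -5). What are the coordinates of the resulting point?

Scaling matrix:
[[5, 0], [0, 6]]
Result: (3 × 5, -5 × 6) = (15, -30)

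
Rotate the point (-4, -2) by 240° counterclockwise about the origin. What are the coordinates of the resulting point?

Rotation matrix for 240°: [[cos 240°, -sin 240°], [sin 240°, cos 240°]] ≈ [[-0.500000, 0.866025], [-0.866025, -0.500000]]
[[-0.500000, 0.866025], [-0.866025, -0.500000]] × [-4, -2]ᵀ ≈ [0.2679, 4.4641]ᵀ
Result: (0.2679, 4.4641)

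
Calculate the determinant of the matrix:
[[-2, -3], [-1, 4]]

For a 2×2 matrix [[a, b], [c, d]], det = ad - bc
det = (-2)(4) - (-3)(-1) = -8 - 3 = -11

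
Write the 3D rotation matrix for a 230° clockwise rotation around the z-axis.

Rotation matrix for clockwise 230° around z-axis:
A clockwise rotation by 230° is a counterclockwise rotation by -230°.
cos(-230°) = -0.6428, sin(-230°) = 0.7660
Result: [[-0.6428, -0.7660, 0], [0.7660, -0.6428, 0], [0, 0, 1]]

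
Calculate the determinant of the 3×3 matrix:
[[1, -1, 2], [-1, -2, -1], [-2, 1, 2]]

Expansion along first row:
det = 1·det([[-2,-1],[1,2]]) - -1·det([[-1,-1],[-2,2]]) + 2·det([[-1,-2],[-2,1]])
    = 1·(-2·2 - -1·1) - -1·(-1·2 - -1·-2) + 2·(-1·1 - -2·-2)
    = 1·-3 - -1·-4 + 2·-5
    = -3 + -4 + -10 = -17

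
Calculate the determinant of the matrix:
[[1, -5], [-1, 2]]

For a 2×2 matrix [[a, b], [c, d]], det = ad - bc
det = (1)(2) - (-5)(-1) = 2 - 5 = -3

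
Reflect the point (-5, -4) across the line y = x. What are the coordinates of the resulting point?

Reflection across line y = x: (-5, -4) → (-4, -5)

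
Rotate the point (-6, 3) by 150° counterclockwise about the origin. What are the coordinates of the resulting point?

Rotation matrix for 150°: [[cos 150°, -sin 150°], [sin 150°, cos 150°]] ≈ [[-0.866025, -0.500000], [0.500000, -0.866025]]
[[-0.866025, -0.500000], [0.500000, -0.866025]] × [-6, 3]ᵀ ≈ [3.6962, -5.5981]ᵀ
Result: (3.6962, -5.5981)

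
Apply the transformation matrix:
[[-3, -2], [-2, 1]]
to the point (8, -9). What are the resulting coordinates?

Matrix multiplication:
[[-3, -2], [-2, 1]] × [8, -9]ᵀ
= [(-3)(8) + (-2)(-9), (-2)(8) + (1)(-9)]ᵀ
= [-6, -25]ᵀ
Result: (-6, -25)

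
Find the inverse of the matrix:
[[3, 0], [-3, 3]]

For [[a,b],[c,d]], inverse = (1/det)·[[d,-b],[-c,a]]
det = (3)(3) - (0)(-3) = 9 - 0 = 9
Inverse = (1/9)·[[3, 0], [3, 3]]
= [[1/3, 0], [1/3, 1/3]]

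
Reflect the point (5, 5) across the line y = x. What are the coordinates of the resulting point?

Reflection across line y = x: (5, 5) → (5, 5)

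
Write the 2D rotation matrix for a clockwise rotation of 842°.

Rotation matrix formula: [[cos θ, -sin θ], [sin θ, cos θ]]
A clockwise rotation by 842° is equivalent to a counterclockwise rotation by -842°.
For θ = -842°:
cos(-842°) = -0.5299
sin(-842°) = -0.8480
Result: [[-0.5299, 0.8480], [-0.8480, -0.5299]]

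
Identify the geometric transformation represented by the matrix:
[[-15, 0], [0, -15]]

This matrix represents: uniform scaling by factor -15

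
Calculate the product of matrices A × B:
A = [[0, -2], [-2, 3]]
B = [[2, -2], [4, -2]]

Matrix multiplication:
C[0][0] = 0×2 + -2×4 = -8
C[0][1] = 0×-2 + -2×-2 = 4
C[1][0] = -2×2 + 3×4 = 8
C[1][1] = -2×-2 + 3×-2 = -2
Result: [[-8, 4], [8, -2]]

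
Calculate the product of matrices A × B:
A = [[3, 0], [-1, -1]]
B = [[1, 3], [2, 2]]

Matrix multiplication:
C[0][0] = 3×1 + 0×2 = 3
C[0][1] = 3×3 + 0×2 = 9
C[1][0] = -1×1 + -1×2 = -3
C[1][1] = -1×3 + -1×2 = -5
Result: [[3, 9], [-3, -5]]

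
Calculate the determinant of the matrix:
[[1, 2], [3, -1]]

For a 2×2 matrix [[a, b], [c, d]], det = ad - bc
det = (1)(-1) - (2)(3) = -1 - 6 = -7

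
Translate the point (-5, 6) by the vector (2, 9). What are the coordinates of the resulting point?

Translation by (2, 9) (homogeneous matrix [[1, 0, 2], [0, 1, 9], [0, 0, 1]]):
x' = -5 + 2 = -3
y' = 6 + 9 = 15
Result: (-3, 15)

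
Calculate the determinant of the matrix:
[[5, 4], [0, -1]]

For a 2×2 matrix [[a, b], [c, d]], det = ad - bc
det = (5)(-1) - (4)(0) = -5 - 0 = -5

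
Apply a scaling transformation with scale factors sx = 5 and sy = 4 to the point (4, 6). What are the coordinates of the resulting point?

Scaling matrix:
[[5, 0], [0, 4]]
Result: (4 × 5, 6 × 4) = (20, 24)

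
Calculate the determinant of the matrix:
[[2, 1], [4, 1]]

For a 2×2 matrix [[a, b], [c, d]], det = ad - bc
det = (2)(1) - (1)(4) = 2 - 4 = -2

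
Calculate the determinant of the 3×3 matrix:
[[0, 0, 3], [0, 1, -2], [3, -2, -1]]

Expansion along first row:
det = 0·det([[1,-2],[-2,-1]]) - 0·det([[0,-2],[3,-1]]) + 3·det([[0,1],[3,-2]])
    = 0·(1·-1 - -2·-2) - 0·(0·-1 - -2·3) + 3·(0·-2 - 1·3)
    = 0·-5 - 0·6 + 3·-3
    = 0 + 0 + -9 = -9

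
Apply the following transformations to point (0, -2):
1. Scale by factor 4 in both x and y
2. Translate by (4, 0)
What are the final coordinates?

Step 1: Scale (0, -2) by 4 → (0, -8)
Step 2: Translate by (4, 0) → (4, -8)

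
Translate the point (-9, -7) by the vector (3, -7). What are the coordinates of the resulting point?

Translation by (3, -7) (homogeneous matrix [[1, 0, 3], [0, 1, -7], [0, 0, 1]]):
x' = -9 + 3 = -6
y' = -7 + -7 = -14
Result: (-6, -14)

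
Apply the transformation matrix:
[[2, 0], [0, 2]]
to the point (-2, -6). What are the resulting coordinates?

Matrix multiplication:
[[2, 0], [0, 2]] × [-2, -6]ᵀ
= [(2)(-2) + (0)(-6), (0)(-2) + (2)(-6)]ᵀ
= [-4, -12]ᵀ
Result: (-4, -12)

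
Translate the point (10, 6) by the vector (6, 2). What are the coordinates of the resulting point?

Translation by (6, 2) (homogeneous matrix [[1, 0, 6], [0, 1, 2], [0, 0, 1]]):
x' = 10 + 6 = 16
y' = 6 + 2 = 8
Result: (16, 8)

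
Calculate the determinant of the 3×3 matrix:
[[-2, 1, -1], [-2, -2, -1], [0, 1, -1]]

Expansion along first row:
det = -2·det([[-2,-1],[1,-1]]) - 1·det([[-2,-1],[0,-1]]) + -1·det([[-2,-2],[0,1]])
    = -2·(-2·-1 - -1·1) - 1·(-2·-1 - -1·0) + -1·(-2·1 - -2·0)
    = -2·3 - 1·2 + -1·-2
    = -6 + -2 + 2 = -6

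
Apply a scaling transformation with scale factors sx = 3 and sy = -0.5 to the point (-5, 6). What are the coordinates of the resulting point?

Scaling matrix:
[[3, 0], [0, -0.50]]
Result: (-5 × 3, 6 × -0.5) = (-15, -3)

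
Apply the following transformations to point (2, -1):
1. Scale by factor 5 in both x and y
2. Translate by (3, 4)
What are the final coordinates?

Step 1: Scale (2, -1) by 5 → (10, -5)
Step 2: Translate by (3, 4) → (13, -1)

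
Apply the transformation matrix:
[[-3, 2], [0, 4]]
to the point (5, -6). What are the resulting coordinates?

Matrix multiplication:
[[-3, 2], [0, 4]] × [5, -6]ᵀ
= [(-3)(5) + (2)(-6), (0)(5) + (4)(-6)]ᵀ
= [-27, -24]ᵀ
Result: (-27, -24)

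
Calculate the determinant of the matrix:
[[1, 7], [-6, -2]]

For a 2×2 matrix [[a, b], [c, d]], det = ad - bc
det = (1)(-2) - (7)(-6) = -2 - -42 = 40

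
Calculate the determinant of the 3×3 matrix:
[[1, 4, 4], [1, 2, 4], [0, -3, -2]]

Expansion along first row:
det = 1·det([[2,4],[-3,-2]]) - 4·det([[1,4],[0,-2]]) + 4·det([[1,2],[0,-3]])
    = 1·(2·-2 - 4·-3) - 4·(1·-2 - 4·0) + 4·(1·-3 - 2·0)
    = 1·8 - 4·-2 + 4·-3
    = 8 + 8 + -12 = 4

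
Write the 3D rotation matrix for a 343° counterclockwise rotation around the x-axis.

Rotation matrix for counterclockwise 343° around x-axis:
cos(343°) = 0.9563, sin(343°) = -0.2924
Result: [[1, 0, 0], [0, 0.9563, 0.2924], [0, -0.2924, 0.9563]]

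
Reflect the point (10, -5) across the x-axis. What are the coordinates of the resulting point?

Reflection across x-axis: (10, -5) → (10, 5)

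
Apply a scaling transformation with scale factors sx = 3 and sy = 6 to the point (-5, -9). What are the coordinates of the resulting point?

Scaling matrix:
[[3, 0], [0, 6]]
Result: (-5 × 3, -9 × 6) = (-15, -54)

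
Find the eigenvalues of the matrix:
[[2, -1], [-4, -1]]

Characteristic equation: det(A - λI) = 0
λ² - (trace)λ + (det) = 0
trace = 2 + -1 = 1, det = (2)(-1) - (-1)(-4) = -6
λ² - (1)λ + (-6) = 0
λ = (1 ± √((1)² - 4·(-6))) / 2 = (1 ± √25) / 2
Solving: λ = -2, 3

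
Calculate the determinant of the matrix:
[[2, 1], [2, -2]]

For a 2×2 matrix [[a, b], [c, d]], det = ad - bc
det = (2)(-2) - (1)(2) = -4 - 2 = -6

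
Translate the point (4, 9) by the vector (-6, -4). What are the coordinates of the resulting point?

Translation by (-6, -4) (homogeneous matrix [[1, 0, -6], [0, 1, -4], [0, 0, 1]]):
x' = 4 + -6 = -2
y' = 9 + -4 = 5
Result: (-2, 5)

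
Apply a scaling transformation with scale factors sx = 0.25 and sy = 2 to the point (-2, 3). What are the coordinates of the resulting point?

Scaling matrix:
[[0.25, 0], [0, 2]]
Result: (-2 × 0.25, 3 × 2) = (-0.5, 6)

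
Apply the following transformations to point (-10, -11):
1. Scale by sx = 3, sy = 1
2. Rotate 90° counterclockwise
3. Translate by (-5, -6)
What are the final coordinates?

Step 1: Scale → (-30, -11)
Step 2: Rotate 90° → (11, -30)
Step 3: Translate → (6, -36)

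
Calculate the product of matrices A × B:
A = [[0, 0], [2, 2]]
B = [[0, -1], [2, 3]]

Matrix multiplication:
C[0][0] = 0×0 + 0×2 = 0
C[0][1] = 0×-1 + 0×3 = 0
C[1][0] = 2×0 + 2×2 = 4
C[1][1] = 2×-1 + 2×3 = 4
Result: [[0, 0], [4, 4]]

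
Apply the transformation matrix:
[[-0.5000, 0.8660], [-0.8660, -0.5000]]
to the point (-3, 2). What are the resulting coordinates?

Matrix multiplication:
[[-0.5000, 0.8660], [-0.8660, -0.5000]] × [-3, 2]ᵀ
= [(-0.5000)(-3) + (0.8660)(2), (-0.8660)(-3) + (-0.5000)(2)]ᵀ
= [3.2320, 1.5980]ᵀ
Result: (3.2320, 1.5980)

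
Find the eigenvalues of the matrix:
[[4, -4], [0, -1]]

Characteristic equation: det(A - λI) = 0
λ² - (trace)λ + (det) = 0
trace = 4 + -1 = 3, det = (4)(-1) - (-4)(0) = -4
λ² - (3)λ + (-4) = 0
λ = (3 ± √((3)² - 4·(-4))) / 2 = (3 ± √25) / 2
Solving: λ = -1, 4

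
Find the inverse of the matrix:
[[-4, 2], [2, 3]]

For [[a,b],[c,d]], inverse = (1/det)·[[d,-b],[-c,a]]
det = (-4)(3) - (2)(2) = -12 - 4 = -16
Inverse = (1/-16)·[[3, -2], [-2, -4]]
= [[-3/16, 1/8], [1/8, 1/4]]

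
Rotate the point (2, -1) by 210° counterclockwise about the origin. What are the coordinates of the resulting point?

Rotation matrix for 210°: [[cos 210°, -sin 210°], [sin 210°, cos 210°]] ≈ [[-0.866025, 0.500000], [-0.500000, -0.866025]]
[[-0.866025, 0.500000], [-0.500000, -0.866025]] × [2, -1]ᵀ ≈ [-2.2321, -0.1340]ᵀ
Result: (-2.2321, -0.1340)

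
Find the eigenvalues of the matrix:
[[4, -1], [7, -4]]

Characteristic equation: det(A - λI) = 0
λ² - (trace)λ + (det) = 0
trace = 4 + -4 = 0, det = (4)(-4) - (-1)(7) = -9
λ² - (0)λ + (-9) = 0
λ = (0 ± √((0)² - 4·(-9))) / 2 = (0 ± √36) / 2
Solving: λ = -3, 3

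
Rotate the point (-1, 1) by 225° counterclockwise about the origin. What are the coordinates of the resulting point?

Rotation matrix for 225°: [[cos 225°, -sin 225°], [sin 225°, cos 225°]] ≈ [[-0.707107, 0.707107], [-0.707107, -0.707107]]
[[-0.707107, 0.707107], [-0.707107, -0.707107]] × [-1, 1]ᵀ ≈ [1.4142, 0]ᵀ
Result: (1.4142, 0)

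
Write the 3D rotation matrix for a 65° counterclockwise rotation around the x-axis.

Rotation matrix for counterclockwise 65° around x-axis:
cos(65°) = 0.4226, sin(65°) = 0.9063
Result: [[1, 0, 0], [0, 0.4226, -0.9063], [0, 0.9063, 0.4226]]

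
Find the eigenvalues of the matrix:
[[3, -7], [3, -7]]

Characteristic equation: det(A - λI) = 0
λ² - (trace)λ + (det) = 0
trace = 3 + -7 = -4, det = (3)(-7) - (-7)(3) = 0
λ² - (-4)λ + (0) = 0
λ = (-4 ± √((-4)² - 4·(0))) / 2 = (-4 ± √16) / 2
Solving: λ = -4, 0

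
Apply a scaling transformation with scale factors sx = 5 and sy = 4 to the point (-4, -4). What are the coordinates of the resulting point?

Scaling matrix:
[[5, 0], [0, 4]]
Result: (-4 × 5, -4 × 4) = (-20, -16)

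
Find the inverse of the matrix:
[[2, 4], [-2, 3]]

For [[a,b],[c,d]], inverse = (1/det)·[[d,-b],[-c,a]]
det = (2)(3) - (4)(-2) = 6 - -8 = 14
Inverse = (1/14)·[[3, -4], [2, 2]]
= [[3/14, -2/7], [1/7, 1/7]]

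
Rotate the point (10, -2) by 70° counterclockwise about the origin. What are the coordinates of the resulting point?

Rotation matrix for 70°: [[cos 70°, -sin 70°], [sin 70°, cos 70°]] ≈ [[0.342020, -0.939693], [0.939693, 0.342020]]
[[0.342020, -0.939693], [0.939693, 0.342020]] × [10, -2]ᵀ ≈ [5.2996, 8.7129]ᵀ
Result: (5.2996, 8.7129)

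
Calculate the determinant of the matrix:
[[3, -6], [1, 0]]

For a 2×2 matrix [[a, b], [c, d]], det = ad - bc
det = (3)(0) - (-6)(1) = 0 - -6 = 6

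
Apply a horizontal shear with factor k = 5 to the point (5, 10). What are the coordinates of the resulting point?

Shear matrix for horizontal shear with factor k = 5:
[[1, 5], [0, 1]]
Result: (5, 10) → (55, 10)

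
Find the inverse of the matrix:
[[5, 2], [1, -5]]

For [[a,b],[c,d]], inverse = (1/det)·[[d,-b],[-c,a]]
det = (5)(-5) - (2)(1) = -25 - 2 = -27
Inverse = (1/-27)·[[-5, -2], [-1, 5]]
= [[5/27, 2/27], [1/27, -5/27]]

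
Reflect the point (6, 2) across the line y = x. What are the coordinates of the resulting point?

Reflection across line y = x: (6, 2) → (2, 6)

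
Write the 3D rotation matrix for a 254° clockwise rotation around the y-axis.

Rotation matrix for clockwise 254° around y-axis:
A clockwise rotation by 254° is a counterclockwise rotation by -254°.
cos(-254°) = -0.2756, sin(-254°) = 0.9613
Result: [[-0.2756, 0, 0.9613], [0, 1, 0], [-0.9613, 0, -0.2756]]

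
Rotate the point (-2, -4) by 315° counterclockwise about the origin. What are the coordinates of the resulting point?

Rotation matrix for 315°: [[cos 315°, -sin 315°], [sin 315°, cos 315°]] ≈ [[0.707107, 0.707107], [-0.707107, 0.707107]]
[[0.707107, 0.707107], [-0.707107, 0.707107]] × [-2, -4]ᵀ ≈ [-4.2426, -1.4142]ᵀ
Result: (-4.2426, -1.4142)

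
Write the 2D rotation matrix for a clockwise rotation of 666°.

Rotation matrix formula: [[cos θ, -sin θ], [sin θ, cos θ]]
A clockwise rotation by 666° is equivalent to a counterclockwise rotation by -666°.
For θ = -666°:
cos(-666°) = 0.5878
sin(-666°) = 0.8090
Result: [[0.5878, -0.8090], [0.8090, 0.5878]]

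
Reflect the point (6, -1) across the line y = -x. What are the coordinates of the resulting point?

Reflection across line y = -x: (6, -1) → (1, -6)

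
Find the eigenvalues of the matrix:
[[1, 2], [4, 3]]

Characteristic equation: det(A - λI) = 0
λ² - (trace)λ + (det) = 0
trace = 1 + 3 = 4, det = (1)(3) - (2)(4) = -5
λ² - (4)λ + (-5) = 0
λ = (4 ± √((4)² - 4·(-5))) / 2 = (4 ± √36) / 2
Solving: λ = -1, 5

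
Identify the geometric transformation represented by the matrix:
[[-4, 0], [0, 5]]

This matrix represents: non-uniform scaling by sx = -4, sy = 5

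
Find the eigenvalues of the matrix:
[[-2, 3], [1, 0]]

Characteristic equation: det(A - λI) = 0
λ² - (trace)λ + (det) = 0
trace = -2 + 0 = -2, det = (-2)(0) - (3)(1) = -3
λ² - (-2)λ + (-3) = 0
λ = (-2 ± √((-2)² - 4·(-3))) / 2 = (-2 ± √16) / 2
Solving: λ = -3, 1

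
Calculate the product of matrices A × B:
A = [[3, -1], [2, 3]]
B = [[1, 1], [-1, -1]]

Matrix multiplication:
C[0][0] = 3×1 + -1×-1 = 4
C[0][1] = 3×1 + -1×-1 = 4
C[1][0] = 2×1 + 3×-1 = -1
C[1][1] = 2×1 + 3×-1 = -1
Result: [[4, 4], [-1, -1]]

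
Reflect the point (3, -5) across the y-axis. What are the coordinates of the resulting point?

Reflection across y-axis: (3, -5) → (-3, -5)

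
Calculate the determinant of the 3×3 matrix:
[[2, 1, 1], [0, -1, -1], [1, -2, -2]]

Expansion along first row:
det = 2·det([[-1,-1],[-2,-2]]) - 1·det([[0,-1],[1,-2]]) + 1·det([[0,-1],[1,-2]])
    = 2·(-1·-2 - -1·-2) - 1·(0·-2 - -1·1) + 1·(0·-2 - -1·1)
    = 2·0 - 1·1 + 1·1
    = 0 + -1 + 1 = 0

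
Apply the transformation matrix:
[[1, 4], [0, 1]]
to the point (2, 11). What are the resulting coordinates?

Matrix multiplication:
[[1, 4], [0, 1]] × [2, 11]ᵀ
= [(1)(2) + (4)(11), (0)(2) + (1)(11)]ᵀ
= [46, 11]ᵀ
Result: (46, 11)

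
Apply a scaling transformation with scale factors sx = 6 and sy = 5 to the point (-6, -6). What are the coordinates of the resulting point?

Scaling matrix:
[[6, 0], [0, 5]]
Result: (-6 × 6, -6 × 5) = (-36, -30)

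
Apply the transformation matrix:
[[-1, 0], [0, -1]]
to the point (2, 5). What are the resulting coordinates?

Matrix multiplication:
[[-1, 0], [0, -1]] × [2, 5]ᵀ
= [(-1)(2) + (0)(5), (0)(2) + (-1)(5)]ᵀ
= [-2, -5]ᵀ
Result: (-2, -5)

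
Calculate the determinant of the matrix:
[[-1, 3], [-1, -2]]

For a 2×2 matrix [[a, b], [c, d]], det = ad - bc
det = (-1)(-2) - (3)(-1) = 2 - -3 = 5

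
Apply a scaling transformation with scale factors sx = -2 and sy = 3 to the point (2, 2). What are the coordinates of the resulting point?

Scaling matrix:
[[-2, 0], [0, 3]]
Result: (2 × -2, 2 × 3) = (-4, 6)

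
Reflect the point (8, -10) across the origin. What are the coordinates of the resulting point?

Reflection across origin: (8, -10) → (-8, 10)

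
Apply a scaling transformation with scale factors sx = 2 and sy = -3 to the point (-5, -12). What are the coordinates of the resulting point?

Scaling matrix:
[[2, 0], [0, -3]]
Result: (-5 × 2, -12 × -3) = (-10, 36)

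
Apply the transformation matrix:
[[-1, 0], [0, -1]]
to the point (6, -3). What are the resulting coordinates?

Matrix multiplication:
[[-1, 0], [0, -1]] × [6, -3]ᵀ
= [(-1)(6) + (0)(-3), (0)(6) + (-1)(-3)]ᵀ
= [-6, 3]ᵀ
Result: (-6, 3)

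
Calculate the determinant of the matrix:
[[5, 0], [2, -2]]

For a 2×2 matrix [[a, b], [c, d]], det = ad - bc
det = (5)(-2) - (0)(2) = -10 - 0 = -10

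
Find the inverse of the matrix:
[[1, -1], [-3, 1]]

For [[a,b],[c,d]], inverse = (1/det)·[[d,-b],[-c,a]]
det = (1)(1) - (-1)(-3) = 1 - 3 = -2
Inverse = (1/-2)·[[1, 1], [3, 1]]
= [[-1/2, -1/2], [-3/2, -1/2]]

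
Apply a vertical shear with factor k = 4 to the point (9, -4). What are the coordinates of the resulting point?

Shear matrix for vertical shear with factor k = 4:
[[1, 0], [4, 1]]
Result: (9, -4) → (9, 32)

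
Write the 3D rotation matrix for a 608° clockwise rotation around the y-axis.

Rotation matrix for clockwise 608° around y-axis:
A clockwise rotation by 608° is a counterclockwise rotation by -608°.
cos(-608°) = -0.3746, sin(-608°) = 0.9272
Result: [[-0.3746, 0, 0.9272], [0, 1, 0], [-0.9272, 0, -0.3746]]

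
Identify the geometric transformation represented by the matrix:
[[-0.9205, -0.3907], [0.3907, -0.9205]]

This matrix represents: rotation by 157° counterclockwise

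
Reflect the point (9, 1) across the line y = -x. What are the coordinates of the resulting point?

Reflection across line y = -x: (9, 1) → (-1, -9)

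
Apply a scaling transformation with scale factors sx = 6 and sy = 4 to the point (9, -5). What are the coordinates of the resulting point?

Scaling matrix:
[[6, 0], [0, 4]]
Result: (9 × 6, -5 × 4) = (54, -20)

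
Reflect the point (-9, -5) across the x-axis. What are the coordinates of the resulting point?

Reflection across x-axis: (-9, -5) → (-9, 5)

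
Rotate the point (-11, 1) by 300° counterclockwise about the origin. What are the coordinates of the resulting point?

Rotation matrix for 300°: [[cos 300°, -sin 300°], [sin 300°, cos 300°]] ≈ [[0.500000, 0.866025], [-0.866025, 0.500000]]
[[0.500000, 0.866025], [-0.866025, 0.500000]] × [-11, 1]ᵀ ≈ [-4.6340, 10.0263]ᵀ
Result: (-4.6340, 10.0263)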